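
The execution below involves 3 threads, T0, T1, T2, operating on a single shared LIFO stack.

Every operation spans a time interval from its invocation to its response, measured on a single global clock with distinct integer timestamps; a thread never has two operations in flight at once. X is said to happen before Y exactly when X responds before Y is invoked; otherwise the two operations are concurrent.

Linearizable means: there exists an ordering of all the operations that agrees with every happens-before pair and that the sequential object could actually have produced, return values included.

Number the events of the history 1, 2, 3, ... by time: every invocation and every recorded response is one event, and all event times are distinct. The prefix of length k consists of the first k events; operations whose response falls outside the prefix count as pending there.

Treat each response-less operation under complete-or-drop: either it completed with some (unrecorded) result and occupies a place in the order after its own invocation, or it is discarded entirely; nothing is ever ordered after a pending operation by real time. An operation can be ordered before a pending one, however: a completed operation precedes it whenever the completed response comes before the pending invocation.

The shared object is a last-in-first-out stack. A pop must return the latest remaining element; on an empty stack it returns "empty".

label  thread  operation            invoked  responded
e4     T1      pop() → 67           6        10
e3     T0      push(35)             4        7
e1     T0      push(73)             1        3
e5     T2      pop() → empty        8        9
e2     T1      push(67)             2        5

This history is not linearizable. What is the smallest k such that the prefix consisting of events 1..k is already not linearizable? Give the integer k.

one valid order for events 1..8 is e1, e2, e3:
1. e1 push(73), leaving stack <73>
2. e2 push(67), leaving stack <73,67>
3. e3 push(35), leaving stack <73,67,35>
once event 9 joins (e5's response, time 9), exhaustive search finds no witness
include/drop combinations of the 1 pending operation (e4) were all tried; none helps
e.g. e1, e2, e3, e5 (pending dropped): illegal at step 4, since e5 pop() → empty cannot apply there
e.g. e1, e3, e2, e5 (pending dropped): illegal at step 4, since e5 pop() → empty cannot apply there

9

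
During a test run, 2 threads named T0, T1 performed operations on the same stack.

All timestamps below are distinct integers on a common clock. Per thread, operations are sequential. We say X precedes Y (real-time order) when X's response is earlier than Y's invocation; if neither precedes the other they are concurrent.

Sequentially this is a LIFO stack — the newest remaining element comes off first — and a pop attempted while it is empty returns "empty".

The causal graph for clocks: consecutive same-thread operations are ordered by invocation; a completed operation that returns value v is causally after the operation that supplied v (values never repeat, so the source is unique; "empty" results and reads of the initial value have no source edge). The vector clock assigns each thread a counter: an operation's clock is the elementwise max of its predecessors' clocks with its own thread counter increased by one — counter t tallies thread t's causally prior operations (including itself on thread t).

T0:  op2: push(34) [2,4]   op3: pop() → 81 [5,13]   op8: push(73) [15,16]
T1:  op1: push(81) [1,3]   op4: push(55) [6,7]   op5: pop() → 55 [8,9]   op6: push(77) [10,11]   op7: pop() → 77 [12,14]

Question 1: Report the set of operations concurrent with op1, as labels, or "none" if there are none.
op1 runs from 1 to 3; window-overlapping ops are concurrent
op2 [2,4]: concurrent
op3 [5,13]: after
op4 [6,7]: after
op5 [8,9]: after
op6 [10,11]: after
op7 [12,14]: after
op8 [15,16]: after

op2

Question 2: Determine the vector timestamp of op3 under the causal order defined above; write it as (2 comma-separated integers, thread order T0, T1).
root op op1, invoked 1: fresh clock plus T1's own tick → (0, 1)
root op op2, invoked 2: fresh clock plus T0's own tick → (1, 0)
VC(op4, invoked at 6): max of VC(op1)=(0, 1), then +1 on thread T1 → (0, 2)
VC(op5, invoked at 8): max of VC(op4)=(0, 2), then +1 on thread T1 → (0, 3)
VC(op3, invoked at 5): max of VC(op1)=(0, 1), VC(op2)=(1, 0), then +1 on thread T0 → (2, 1)
VC(op6, invoked at 10): max of VC(op5)=(0, 3), then +1 on thread T1 → (0, 4)
VC(op8, invoked at 15): max of VC(op3)=(2, 1), then +1 on thread T0 → (3, 1)
VC(op7, invoked at 12): max of VC(op6)=(0, 4), then +1 on thread T1 → (0, 5)
target: VC(op3) = (2, 1)

(2, 1)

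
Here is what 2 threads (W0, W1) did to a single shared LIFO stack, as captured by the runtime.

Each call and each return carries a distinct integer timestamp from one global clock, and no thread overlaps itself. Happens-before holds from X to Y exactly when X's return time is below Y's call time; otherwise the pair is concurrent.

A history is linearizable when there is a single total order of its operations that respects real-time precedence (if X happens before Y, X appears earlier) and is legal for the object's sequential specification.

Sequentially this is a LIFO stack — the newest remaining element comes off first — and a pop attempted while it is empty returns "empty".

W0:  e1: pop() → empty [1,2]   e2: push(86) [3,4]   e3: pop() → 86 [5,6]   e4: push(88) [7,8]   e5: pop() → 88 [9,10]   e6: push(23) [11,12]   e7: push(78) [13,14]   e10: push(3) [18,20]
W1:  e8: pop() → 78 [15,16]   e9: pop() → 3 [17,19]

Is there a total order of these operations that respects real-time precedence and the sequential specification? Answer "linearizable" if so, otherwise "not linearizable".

linearizable

witness order: e1, e2, e3, e4, e5, e6, e7, e8, e10, e9
1. e1 pop() → empty, leaving stack <>
2. e2 push(86), leaving stack <86>
3. e3 pop() → 86, leaving stack <>
4. e4 push(88), leaving stack <88>
5. e5 pop() → 88, leaving stack <>
6. e6 push(23), leaving stack <23>
7. e7 push(78), leaving stack <23,78>
8. e8 pop() → 78, leaving stack <23>
9. e10 push(3), leaving stack <23,3>
10. e9 pop() → 3, leaving stack <23>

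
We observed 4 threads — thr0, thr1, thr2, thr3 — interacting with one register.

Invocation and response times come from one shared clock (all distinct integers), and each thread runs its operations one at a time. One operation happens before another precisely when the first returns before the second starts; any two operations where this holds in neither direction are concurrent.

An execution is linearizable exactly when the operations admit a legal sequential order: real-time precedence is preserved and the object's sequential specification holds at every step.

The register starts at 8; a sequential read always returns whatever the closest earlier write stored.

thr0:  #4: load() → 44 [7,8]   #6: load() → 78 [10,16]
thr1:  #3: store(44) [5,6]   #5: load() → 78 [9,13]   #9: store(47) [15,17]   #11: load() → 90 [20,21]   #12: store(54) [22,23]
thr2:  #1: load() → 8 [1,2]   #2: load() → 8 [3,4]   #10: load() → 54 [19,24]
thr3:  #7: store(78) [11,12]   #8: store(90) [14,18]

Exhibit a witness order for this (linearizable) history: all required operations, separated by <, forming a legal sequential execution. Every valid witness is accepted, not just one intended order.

1. #1 load() → 8, leaving value 8
2. #2 load() → 8, leaving value 8
3. #3 store(44), leaving value 44
4. #4 load() → 44, leaving value 44
5. #7 store(78), leaving value 78
6. #5 load() → 78, leaving value 78
7. #6 load() → 78, leaving value 78
8. #9 store(47), leaving value 47
9. #8 store(90), leaving value 90
10. #11 load() → 90, leaving value 90
11. #12 store(54), leaving value 54
12. #10 load() → 54, leaving value 54

#1 < #2 < #3 < #4 < #7 < #5 < #6 < #9 < #8 < #11 < #12 < #10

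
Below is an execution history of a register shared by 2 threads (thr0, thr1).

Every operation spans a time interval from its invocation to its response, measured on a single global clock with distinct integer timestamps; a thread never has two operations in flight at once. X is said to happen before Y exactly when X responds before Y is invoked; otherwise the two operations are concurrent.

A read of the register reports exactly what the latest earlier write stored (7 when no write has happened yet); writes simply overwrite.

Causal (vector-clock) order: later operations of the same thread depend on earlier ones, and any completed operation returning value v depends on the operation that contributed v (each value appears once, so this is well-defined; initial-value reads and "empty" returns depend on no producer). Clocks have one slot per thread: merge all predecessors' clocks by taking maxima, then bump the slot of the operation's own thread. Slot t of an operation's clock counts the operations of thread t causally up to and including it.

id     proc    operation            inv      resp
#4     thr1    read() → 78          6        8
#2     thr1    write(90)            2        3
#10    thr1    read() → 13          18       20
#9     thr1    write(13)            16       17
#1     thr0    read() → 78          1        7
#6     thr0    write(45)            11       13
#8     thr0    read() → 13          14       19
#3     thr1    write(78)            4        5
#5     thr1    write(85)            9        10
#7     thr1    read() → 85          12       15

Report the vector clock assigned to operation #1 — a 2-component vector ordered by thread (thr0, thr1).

root op #2, invoked 2: fresh clock plus thr1's own tick → (0, 1)
from VC(#2)=(0, 1), #3 (invoked 4) maxes components and bumps thr1 → (0, 2)
from VC(#3)=(0, 2), #4 (invoked 6) maxes components and bumps thr1 → (0, 3)
from VC(#3)=(0, 2), #1 (invoked 1) maxes components and bumps thr0 → (1, 2)
from VC(#4)=(0, 3), #5 (invoked 9) maxes components and bumps thr1 → (0, 4)
from VC(#1)=(1, 2), #6 (invoked 11) maxes components and bumps thr0 → (2, 2)
from VC(#5)=(0, 4), #7 (invoked 12) maxes components and bumps thr1 → (0, 5)
from VC(#7)=(0, 5), #9 (invoked 16) maxes components and bumps thr1 → (0, 6)
from VC(#9)=(0, 6), #10 (invoked 18) maxes components and bumps thr1 → (0, 7)
from VC(#6)=(2, 2), VC(#9)=(0, 6), #8 (invoked 14) maxes components and bumps thr0 → (3, 6)
target: VC(#1) = (1, 2)

(1, 2)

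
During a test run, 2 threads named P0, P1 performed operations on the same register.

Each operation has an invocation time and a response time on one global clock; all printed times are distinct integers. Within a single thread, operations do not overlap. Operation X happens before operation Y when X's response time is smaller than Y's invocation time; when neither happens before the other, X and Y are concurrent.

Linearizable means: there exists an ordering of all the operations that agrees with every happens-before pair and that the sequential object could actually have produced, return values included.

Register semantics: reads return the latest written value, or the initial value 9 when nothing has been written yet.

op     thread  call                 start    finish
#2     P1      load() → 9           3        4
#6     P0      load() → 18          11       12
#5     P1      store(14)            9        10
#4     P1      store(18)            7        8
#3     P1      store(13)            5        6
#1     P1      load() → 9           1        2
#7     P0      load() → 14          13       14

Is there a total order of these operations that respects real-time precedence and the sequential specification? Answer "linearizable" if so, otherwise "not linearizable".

prefix check: 1..11 passes, 1..12 fails once #6's time-12 response joins
the completed operations (6 total) allow one real-time order; the register replay rejects it
take #1, #2, #3, #4, #5, #6: step 6 already fails, because #6 load() → 18 cannot occur there

not linearizable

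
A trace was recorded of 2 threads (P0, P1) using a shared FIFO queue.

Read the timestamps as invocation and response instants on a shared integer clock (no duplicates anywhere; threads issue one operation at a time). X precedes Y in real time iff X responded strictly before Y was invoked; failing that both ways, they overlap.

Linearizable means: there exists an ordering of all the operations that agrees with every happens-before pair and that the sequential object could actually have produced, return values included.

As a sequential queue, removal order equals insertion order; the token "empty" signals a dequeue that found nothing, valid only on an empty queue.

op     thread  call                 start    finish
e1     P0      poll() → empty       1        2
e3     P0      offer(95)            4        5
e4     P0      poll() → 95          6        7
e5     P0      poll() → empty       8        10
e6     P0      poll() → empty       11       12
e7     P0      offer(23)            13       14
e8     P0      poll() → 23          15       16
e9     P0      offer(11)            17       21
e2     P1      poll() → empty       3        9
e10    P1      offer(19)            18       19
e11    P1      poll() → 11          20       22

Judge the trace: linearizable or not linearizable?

one valid linearization: e1, e2, e3, e4, e5, e6, e7, e8, e9, e10, e11
step 1: e1 poll() → empty — queue <>
step 2: e2 poll() → empty — queue <>
step 3: e3 offer(95) — queue <95>
step 4: e4 poll() → 95 — queue <>
step 5: e5 poll() → empty — queue <>
step 6: e6 poll() → empty — queue <>
step 7: e7 offer(23) — queue <23>
step 8: e8 poll() → 23 — queue <>
step 9: e9 offer(11) — queue <11>
step 10: e10 offer(19) — queue <11,19>
step 11: e11 poll() → 11 — queue <19>

linearizable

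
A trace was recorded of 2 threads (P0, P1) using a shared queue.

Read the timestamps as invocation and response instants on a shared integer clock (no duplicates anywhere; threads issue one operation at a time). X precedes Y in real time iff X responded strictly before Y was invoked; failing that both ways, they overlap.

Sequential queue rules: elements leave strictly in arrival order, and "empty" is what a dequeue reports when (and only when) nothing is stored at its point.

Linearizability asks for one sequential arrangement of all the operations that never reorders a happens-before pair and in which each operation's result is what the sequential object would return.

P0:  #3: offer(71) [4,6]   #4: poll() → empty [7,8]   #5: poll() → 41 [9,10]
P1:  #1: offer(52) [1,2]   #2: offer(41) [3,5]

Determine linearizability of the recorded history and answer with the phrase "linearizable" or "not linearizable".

already the first 8 events (up to #4's response at time 8) admit no linearization; the first 7 still do
checked exhaustively: 2 real-time-consistent orders of 4 completed operations, zero legal queue replays
one such order, #1, #2, #3, #4, breaks at step 4 where #4 poll() → empty is illegal
one such order, #1, #3, #2, #4, breaks at step 4 where #4 poll() → empty is illegal

not linearizable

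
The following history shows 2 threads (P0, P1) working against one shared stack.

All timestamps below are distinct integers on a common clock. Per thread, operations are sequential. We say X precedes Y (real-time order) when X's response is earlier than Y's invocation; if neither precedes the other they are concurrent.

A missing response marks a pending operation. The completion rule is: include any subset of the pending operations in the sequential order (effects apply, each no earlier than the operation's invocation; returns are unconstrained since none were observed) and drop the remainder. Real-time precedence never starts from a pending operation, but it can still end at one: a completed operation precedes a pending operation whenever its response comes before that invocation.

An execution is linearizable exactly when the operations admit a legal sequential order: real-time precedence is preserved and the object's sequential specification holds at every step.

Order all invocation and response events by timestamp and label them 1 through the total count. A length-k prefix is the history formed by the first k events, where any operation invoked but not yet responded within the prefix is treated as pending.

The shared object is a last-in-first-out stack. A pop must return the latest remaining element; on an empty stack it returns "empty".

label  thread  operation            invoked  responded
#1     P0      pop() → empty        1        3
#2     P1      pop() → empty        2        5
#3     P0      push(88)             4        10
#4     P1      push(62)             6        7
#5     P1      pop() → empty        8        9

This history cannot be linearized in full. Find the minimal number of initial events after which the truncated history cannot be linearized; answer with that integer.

events 1..8 are still linearizable — one witness is #1, #2, #3, #4:
1. #1 pop() → empty, leaving stack <>
2. #2 pop() → empty, leaving stack <>
3. #3 push(88) (pending, included), leaving stack <88>
4. #4 push(62), leaving stack <88,62>
include event 9 — #5 responding at 9 — and every candidate order breaks
include/drop combinations of the 1 pending operation (#3) were all tried; none helps
sample order #1, #2, #4, #5 (pending dropped) stalls at step 4 — #5 pop() → empty has no legal effect
sample order #2, #1, #4, #5 (pending dropped) stalls at step 4 — #5 pop() → empty has no legal effect

9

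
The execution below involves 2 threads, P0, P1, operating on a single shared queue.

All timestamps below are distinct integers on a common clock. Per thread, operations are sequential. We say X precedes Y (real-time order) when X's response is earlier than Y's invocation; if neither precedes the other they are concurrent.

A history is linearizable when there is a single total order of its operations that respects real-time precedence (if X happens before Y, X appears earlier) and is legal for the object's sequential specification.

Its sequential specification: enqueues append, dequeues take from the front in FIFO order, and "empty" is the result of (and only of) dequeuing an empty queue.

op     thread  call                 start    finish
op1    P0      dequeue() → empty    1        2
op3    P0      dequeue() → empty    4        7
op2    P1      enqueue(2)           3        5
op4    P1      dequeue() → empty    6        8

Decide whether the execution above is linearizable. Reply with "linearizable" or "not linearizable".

prefix check: 1..7 passes, 1..8 fails once op4's time-8 response joins
the 4 completed operations admit 3 real-time orders; each fails the queue replay
for example op1, op2, op3, op4 fails at step 3: op3 dequeue() → empty is not legal there
for example op1, op2, op4, op3 fails at step 3: op4 dequeue() → empty is not legal there

not linearizable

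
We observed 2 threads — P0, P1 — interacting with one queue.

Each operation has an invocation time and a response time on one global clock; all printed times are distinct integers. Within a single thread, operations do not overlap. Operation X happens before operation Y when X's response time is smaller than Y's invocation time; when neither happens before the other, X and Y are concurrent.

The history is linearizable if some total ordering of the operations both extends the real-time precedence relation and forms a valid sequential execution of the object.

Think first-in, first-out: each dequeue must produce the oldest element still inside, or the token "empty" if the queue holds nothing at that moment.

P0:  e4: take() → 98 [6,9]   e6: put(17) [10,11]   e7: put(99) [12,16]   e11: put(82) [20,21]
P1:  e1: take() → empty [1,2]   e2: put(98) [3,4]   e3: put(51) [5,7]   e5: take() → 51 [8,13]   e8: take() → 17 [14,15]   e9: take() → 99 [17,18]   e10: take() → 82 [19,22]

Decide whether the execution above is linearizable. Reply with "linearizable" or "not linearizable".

linearizable

one valid linearization: e1, e2, e3, e4, e5, e6, e7, e8, e9, e11, e10
1. e1 take() → empty, leaving queue <>
2. e2 put(98), leaving queue <98>
3. e3 put(51), leaving queue <98,51>
4. e4 take() → 98, leaving queue <51>
5. e5 take() → 51, leaving queue <>
6. e6 put(17), leaving queue <17>
7. e7 put(99), leaving queue <17,99>
8. e8 take() → 17, leaving queue <99>
9. e9 take() → 99, leaving queue <>
10. e11 put(82), leaving queue <82>
11. e10 take() → 82, leaving queue <>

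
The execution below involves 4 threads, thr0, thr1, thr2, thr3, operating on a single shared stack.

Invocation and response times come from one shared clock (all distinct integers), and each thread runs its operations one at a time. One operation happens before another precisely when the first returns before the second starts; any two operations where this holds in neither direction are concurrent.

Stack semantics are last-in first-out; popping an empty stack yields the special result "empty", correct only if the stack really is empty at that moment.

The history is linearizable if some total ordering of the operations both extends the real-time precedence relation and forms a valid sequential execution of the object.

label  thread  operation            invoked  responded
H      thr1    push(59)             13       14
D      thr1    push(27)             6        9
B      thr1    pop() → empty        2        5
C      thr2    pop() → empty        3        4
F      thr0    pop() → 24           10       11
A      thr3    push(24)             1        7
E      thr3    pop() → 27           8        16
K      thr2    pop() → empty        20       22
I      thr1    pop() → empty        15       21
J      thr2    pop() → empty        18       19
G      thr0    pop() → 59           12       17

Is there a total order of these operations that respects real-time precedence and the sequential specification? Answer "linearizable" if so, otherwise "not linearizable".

linearizable

a witness: B, C, A, D, E, F, H, G, I, J, K
step 1: B pop() → empty — stack <>
step 2: C pop() → empty — stack <>
step 3: A push(24) — stack <24>
step 4: D push(27) — stack <24,27>
step 5: E pop() → 27 — stack <24>
step 6: F pop() → 24 — stack <>
step 7: H push(59) — stack <59>
step 8: G pop() → 59 — stack <>
step 9: I pop() → empty — stack <>
step 10: J pop() → empty — stack <>
step 11: K pop() → empty — stack <>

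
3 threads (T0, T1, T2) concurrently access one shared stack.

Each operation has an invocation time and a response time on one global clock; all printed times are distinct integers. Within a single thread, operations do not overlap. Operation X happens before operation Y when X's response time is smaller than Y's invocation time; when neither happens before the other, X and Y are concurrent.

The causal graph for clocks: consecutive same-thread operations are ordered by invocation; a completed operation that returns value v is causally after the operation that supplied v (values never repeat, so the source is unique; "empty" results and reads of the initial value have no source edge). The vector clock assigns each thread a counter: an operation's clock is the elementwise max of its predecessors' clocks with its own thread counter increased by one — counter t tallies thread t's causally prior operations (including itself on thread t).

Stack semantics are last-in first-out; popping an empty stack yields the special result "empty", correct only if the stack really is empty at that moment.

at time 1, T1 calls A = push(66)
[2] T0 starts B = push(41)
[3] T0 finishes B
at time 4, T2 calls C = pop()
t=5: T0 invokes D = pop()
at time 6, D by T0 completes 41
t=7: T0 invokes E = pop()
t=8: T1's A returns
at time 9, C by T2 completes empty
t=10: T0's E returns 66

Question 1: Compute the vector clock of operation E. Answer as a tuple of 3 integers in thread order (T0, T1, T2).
C (invocation 4): nothing precedes it; T2's component alone gives (0, 0, 1)
A (invocation 1): nothing precedes it; T1's component alone gives (0, 1, 0)
B (invocation 2): nothing precedes it; T0's component alone gives (1, 0, 0)
merge at D (invoked 5): VC(B)=(1, 0, 0), own-thread bump on T0 → (2, 0, 0)
merge at E (invoked 7): VC(A)=(0, 1, 0), VC(D)=(2, 0, 0), own-thread bump on T0 → (3, 1, 0)
target: VC(E) = (3, 1, 0)

(3, 1, 0)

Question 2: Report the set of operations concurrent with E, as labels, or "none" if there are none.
concurrent with E ([7,10]): every op whose interval crosses 7..10
A [1,8]: concurrent
B [2,3]: before
C [4,9]: concurrent
D [5,6]: before

A, C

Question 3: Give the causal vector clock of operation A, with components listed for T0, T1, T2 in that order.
no predecessors for C (invoked 4): T2 increments from zero → (0, 0, 1)
no predecessors for A (invoked 1): T1 increments from zero → (0, 1, 0)
no predecessors for B (invoked 2): T0 increments from zero → (1, 0, 0)
VC(D, invoked at 5): max of VC(B)=(1, 0, 0), then +1 on thread T0 → (2, 0, 0)
VC(E, invoked at 7): max of VC(A)=(0, 1, 0), VC(D)=(2, 0, 0), then +1 on thread T0 → (3, 1, 0)
target: VC(A) = (0, 1, 0)

(0, 1, 0)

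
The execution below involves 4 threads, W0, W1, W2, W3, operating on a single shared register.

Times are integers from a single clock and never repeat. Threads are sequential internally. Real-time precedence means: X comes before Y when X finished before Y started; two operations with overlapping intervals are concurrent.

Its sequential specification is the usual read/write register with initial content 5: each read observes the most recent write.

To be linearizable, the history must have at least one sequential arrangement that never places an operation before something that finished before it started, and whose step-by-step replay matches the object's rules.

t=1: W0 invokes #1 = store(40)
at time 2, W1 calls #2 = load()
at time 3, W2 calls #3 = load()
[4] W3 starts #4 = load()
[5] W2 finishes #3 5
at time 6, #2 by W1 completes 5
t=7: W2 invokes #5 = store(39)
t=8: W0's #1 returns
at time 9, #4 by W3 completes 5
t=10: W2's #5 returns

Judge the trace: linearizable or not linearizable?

linearizable

a witness: #2, #3, #4, #1, #5
step 1: #2 load() → 5 — value 5
step 2: #3 load() → 5 — value 5
step 3: #4 load() → 5 — value 5
step 4: #1 store(40) — value 40
step 5: #5 store(39) — value 39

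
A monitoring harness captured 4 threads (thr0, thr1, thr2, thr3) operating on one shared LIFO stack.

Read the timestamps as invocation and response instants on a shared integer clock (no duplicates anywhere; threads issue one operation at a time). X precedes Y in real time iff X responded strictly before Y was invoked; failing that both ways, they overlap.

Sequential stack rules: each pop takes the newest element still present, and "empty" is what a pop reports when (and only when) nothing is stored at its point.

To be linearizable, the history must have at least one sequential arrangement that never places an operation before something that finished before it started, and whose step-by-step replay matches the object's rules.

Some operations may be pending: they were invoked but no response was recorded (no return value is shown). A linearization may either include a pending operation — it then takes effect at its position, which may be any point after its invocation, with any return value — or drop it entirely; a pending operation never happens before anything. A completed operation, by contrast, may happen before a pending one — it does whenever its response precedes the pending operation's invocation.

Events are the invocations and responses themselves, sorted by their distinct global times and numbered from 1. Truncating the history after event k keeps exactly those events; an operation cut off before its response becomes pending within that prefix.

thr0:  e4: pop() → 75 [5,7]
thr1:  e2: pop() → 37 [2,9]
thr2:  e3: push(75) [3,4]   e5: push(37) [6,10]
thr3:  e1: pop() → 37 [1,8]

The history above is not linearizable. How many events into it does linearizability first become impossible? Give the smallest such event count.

one valid order for events 1..8 is e2, e3, e4, e5, e1:
1. e2 pop() (pending, included), leaving stack <>
2. e3 push(75), leaving stack <75>
3. e4 pop() → 75, leaving stack <>
4. e5 push(37) (pending, included), leaving stack <37>
5. e1 pop() → 37, leaving stack <>
adding event 9 (e2 responds at 9) leaves no legal real-time order
no escape via the 1 pending operation (e5): every completion choice fails
for example e1, e2, e3, e4 (pending dropped) fails at step 1: e1 pop() → 37 is not legal there
for example e1, e3, e2, e4 (pending dropped) fails at step 1: e1 pop() → 37 is not legal there

9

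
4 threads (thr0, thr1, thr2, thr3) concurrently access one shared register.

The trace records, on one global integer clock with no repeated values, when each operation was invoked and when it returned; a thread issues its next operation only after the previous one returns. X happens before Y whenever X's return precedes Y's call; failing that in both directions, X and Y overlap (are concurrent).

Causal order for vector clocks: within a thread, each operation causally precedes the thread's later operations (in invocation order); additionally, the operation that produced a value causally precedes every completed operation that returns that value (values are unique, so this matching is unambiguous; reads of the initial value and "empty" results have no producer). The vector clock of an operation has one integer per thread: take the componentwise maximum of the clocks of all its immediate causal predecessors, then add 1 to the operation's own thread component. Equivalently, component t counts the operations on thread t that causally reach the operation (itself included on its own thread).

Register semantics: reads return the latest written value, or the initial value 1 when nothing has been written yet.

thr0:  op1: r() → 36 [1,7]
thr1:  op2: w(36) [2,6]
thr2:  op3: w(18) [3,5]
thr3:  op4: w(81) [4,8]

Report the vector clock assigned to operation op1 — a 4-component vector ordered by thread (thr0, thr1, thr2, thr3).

(1, 1, 0, 0)

no predecessors for op4 (invoked 4): thr3 increments from zero → (0, 0, 0, 1)
no predecessors for op3 (invoked 3): thr2 increments from zero → (0, 0, 1, 0)
no predecessors for op2 (invoked 2): thr1 increments from zero → (0, 1, 0, 0)
VC(op1, invoked at 1): max of VC(op2)=(0, 1, 0, 0), then +1 on thread thr0 → (1, 1, 0, 0)
target: VC(op1) = (1, 1, 0, 0)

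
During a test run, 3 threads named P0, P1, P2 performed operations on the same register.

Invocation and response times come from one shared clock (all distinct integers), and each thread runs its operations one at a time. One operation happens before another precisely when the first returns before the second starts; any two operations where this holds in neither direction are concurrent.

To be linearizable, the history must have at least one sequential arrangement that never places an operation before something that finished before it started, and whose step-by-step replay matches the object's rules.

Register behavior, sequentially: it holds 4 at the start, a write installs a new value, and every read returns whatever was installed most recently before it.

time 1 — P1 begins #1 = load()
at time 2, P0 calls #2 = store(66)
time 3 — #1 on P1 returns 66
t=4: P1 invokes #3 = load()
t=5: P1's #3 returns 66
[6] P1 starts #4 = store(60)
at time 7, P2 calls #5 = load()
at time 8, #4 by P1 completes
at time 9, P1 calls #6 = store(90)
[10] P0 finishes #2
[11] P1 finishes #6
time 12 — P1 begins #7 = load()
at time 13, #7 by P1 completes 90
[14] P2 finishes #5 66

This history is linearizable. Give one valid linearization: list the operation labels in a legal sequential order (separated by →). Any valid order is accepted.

#2 → #1 → #3 → #5 → #4 → #6 → #7

step 1: #2 store(66) — value 66
step 2: #1 load() → 66 — value 66
step 3: #3 load() → 66 — value 66
step 4: #5 load() → 66 — value 66
step 5: #4 store(60) — value 60
step 6: #6 store(90) — value 90
step 7: #7 load() → 90 — value 90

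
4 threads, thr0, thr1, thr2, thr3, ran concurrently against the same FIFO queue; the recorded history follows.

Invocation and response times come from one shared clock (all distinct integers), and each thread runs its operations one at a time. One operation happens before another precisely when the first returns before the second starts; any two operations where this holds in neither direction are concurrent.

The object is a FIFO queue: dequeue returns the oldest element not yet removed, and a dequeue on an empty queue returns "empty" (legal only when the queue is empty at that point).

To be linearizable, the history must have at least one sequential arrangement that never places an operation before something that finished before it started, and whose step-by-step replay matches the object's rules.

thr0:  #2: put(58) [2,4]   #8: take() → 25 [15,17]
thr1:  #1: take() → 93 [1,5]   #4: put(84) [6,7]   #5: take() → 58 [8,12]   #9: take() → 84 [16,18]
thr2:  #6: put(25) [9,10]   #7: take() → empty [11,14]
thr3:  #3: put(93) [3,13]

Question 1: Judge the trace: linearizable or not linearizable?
not linearizable

events 1..13 are fine; event 14 — the response of #7 at time 14 — makes the prefix non-linearizable
checked exhaustively: 42 real-time-consistent orders of 7 completed operations, zero legal FIFO queue replays
e.g. #1, #2, #3, #4, #5, #6, #7: illegal at step 1, since #1 take() → 93 cannot apply there
e.g. #1, #2, #3, #4, #6, #5, #7: illegal at step 1, since #1 take() → 93 cannot apply there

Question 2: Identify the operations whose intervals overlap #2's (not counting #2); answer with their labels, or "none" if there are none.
#1, #3

#2 runs from 2 to 4; window-overlapping ops are concurrent
#1 [1,5]: concurrent
#3 [3,13]: concurrent
#4 [6,7]: after
#5 [8,12]: after
#6 [9,10]: after
#7 [11,14]: after
#8 [15,17]: after
#9 [16,18]: after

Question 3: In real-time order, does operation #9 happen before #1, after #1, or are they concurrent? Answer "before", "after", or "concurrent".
after

#9 spans [16,18], #1 spans [1,5]
resp(#1)=5 < inv(#9)=16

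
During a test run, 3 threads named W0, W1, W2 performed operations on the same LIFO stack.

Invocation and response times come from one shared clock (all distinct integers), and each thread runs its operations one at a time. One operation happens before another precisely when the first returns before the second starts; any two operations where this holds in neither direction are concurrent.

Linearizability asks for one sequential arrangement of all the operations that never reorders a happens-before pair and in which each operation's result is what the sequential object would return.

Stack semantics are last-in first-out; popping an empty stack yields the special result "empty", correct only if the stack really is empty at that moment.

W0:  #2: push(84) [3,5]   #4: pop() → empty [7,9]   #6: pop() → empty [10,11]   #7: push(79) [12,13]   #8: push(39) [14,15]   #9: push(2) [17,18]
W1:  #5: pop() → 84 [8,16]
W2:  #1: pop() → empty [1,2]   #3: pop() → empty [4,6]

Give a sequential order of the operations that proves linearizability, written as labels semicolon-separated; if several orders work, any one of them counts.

#1; #3; #2; #5; #4; #6; #7; #8; #9

after step 1 (#1 pop() → empty): stack <>
after step 2 (#3 pop() → empty): stack <>
after step 3 (#2 push(84)): stack <84>
after step 4 (#5 pop() → 84): stack <>
after step 5 (#4 pop() → empty): stack <>
after step 6 (#6 pop() → empty): stack <>
after step 7 (#7 push(79)): stack <79>
after step 8 (#8 push(39)): stack <79,39>
after step 9 (#9 push(2)): stack <79,39,2>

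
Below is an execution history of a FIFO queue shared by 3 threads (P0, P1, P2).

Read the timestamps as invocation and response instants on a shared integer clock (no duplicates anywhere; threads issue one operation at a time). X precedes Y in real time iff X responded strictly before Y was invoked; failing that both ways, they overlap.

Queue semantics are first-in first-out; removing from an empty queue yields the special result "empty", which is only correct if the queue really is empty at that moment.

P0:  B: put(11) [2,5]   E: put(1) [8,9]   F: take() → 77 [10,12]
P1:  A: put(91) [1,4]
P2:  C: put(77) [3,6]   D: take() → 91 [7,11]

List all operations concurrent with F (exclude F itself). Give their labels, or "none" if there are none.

D

F spans [10,12]: anything still running between times 10 and 12 counts as concurrent
A [1,4]: before
B [2,5]: before
C [3,6]: before
D [7,11]: concurrent
E [8,9]: before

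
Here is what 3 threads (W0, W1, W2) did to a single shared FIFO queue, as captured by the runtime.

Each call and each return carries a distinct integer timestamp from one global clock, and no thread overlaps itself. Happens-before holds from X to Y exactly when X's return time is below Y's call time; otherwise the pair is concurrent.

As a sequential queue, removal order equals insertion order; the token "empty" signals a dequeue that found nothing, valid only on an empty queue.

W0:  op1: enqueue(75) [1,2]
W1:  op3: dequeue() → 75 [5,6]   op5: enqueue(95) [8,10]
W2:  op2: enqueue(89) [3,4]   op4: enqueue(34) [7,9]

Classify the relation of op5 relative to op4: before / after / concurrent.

op5 spans [8,10], op4 spans [7,9]
the intervals overlap in both directions

concurrent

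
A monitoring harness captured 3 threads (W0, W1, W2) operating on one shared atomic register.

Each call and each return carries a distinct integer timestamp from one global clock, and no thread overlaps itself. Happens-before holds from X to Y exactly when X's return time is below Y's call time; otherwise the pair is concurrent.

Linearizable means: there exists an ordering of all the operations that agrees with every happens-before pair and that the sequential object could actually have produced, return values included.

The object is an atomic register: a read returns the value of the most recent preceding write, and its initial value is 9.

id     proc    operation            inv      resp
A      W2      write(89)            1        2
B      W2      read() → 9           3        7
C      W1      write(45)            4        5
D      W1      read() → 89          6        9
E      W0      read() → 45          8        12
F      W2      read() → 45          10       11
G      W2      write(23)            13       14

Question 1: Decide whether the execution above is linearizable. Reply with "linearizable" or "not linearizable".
not linearizable

the violation lands at event 7, B's response at time 7: events 1..6 linearize, events 1..7 do not
the 3 completed operations admit 2 real-time orders; each fails the atomic register replay
completion choices over the 1 pending operation (D) were checked; none helps
one such order, A, B, C (pending dropped), breaks at step 2 where B read() → 9 is illegal
one such order, A, C, B (pending dropped), breaks at step 3 where B read() → 9 is illegal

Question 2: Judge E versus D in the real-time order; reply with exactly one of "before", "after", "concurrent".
Answer: concurrent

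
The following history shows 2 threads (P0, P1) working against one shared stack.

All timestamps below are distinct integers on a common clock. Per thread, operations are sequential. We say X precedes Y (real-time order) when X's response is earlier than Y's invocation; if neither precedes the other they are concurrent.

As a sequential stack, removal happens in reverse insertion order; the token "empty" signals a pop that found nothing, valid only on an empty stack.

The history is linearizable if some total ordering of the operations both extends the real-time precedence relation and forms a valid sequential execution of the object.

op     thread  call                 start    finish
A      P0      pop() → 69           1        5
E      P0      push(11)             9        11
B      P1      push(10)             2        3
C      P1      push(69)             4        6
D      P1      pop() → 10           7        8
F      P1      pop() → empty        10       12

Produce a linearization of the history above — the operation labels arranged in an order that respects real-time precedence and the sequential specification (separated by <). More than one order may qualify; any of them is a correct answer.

after step 1 (B push(10)): stack <10>
after step 2 (C push(69)): stack <10,69>
after step 3 (A pop() → 69): stack <10>
after step 4 (D pop() → 10): stack <>
after step 5 (F pop() → empty): stack <>
after step 6 (E push(11)): stack <11>

B < C < A < D < F < E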